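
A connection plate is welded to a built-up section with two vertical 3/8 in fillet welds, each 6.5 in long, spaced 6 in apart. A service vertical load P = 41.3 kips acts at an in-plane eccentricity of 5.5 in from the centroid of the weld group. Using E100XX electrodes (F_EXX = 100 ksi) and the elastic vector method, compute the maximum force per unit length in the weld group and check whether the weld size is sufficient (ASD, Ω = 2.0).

f_max ≈ 8.65 kip/in; NOT adequate

Total weld length L_w = 13 in. Treat welds as unit-width lines.
Polar moment about centroid: J = 2[d³/12 + d(b/2)²] = 2[6.5³/12 + 6.5×3²] = 162.8 in³.
Direct shear f_v = P/L_w = 41.3 / 13 = 3.177 kip/in (vertical).
Torsion M = P·e = 41.3 × 5.5 = 227.15 kip·in.
Critical point at (x, y) = (3, 3.25) from centroid. f_tx = M·y/J = 4.535 kip/in; f_ty = M·x/J = 4.187 kip/in.
Resultant f_max = √[f_tx² + (f_v + f_ty)²] = √[4.535² + (3.177 + 4.187)²] = 8.648 kip/in.
Capacity per unit length: r_n/Ω = (1/2.0) × 0.6 × 100 × (0.707 × 0.375) = 7.954 kip/in.
8.648 > 7.954 → NOT adequate.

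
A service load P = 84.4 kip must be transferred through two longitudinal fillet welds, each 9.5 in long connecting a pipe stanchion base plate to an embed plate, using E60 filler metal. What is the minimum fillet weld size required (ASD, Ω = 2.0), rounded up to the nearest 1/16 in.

E60XX → F_EXX = 60 ksi.
Total weld length L = 19 in.
Required throat t_e = P × Ω / (0.6 F_EXX × L) = 84.4 × 2.0 / (0.6 × 60 × 19) = 0.2468 in.
Required leg w = t_e / 0.707 = 0.3491 in → use 3/8 in.

w = 3/8 in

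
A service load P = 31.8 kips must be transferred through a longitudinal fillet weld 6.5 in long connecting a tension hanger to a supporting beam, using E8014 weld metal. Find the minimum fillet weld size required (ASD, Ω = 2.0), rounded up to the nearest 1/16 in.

w = 5/16 in

E80XX → F_EXX = 80 ksi.
Total weld length L = 6.5 in.
Required throat t_e = P × Ω / (0.6 F_EXX × L) = 31.8 × 2.0 / (0.6 × 80 × 6.5) = 0.2038 in.
Required leg w = t_e / 0.707 = 0.2883 in → use 5/16 in.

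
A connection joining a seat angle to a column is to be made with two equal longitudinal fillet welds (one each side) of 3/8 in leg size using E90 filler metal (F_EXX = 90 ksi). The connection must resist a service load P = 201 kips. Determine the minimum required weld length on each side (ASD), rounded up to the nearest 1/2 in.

Throat t_e = 0.707 × 0.375 = 0.2651 in.
r_n/Ω = (0.6 × 90 × 0.2651) / 2.0 = 7.158 kip/in.
L_req = P / (r_n/Ω) = 201 / 7.158 = 28.08 in total.
Per side: 28.08 / 2 = 14.04 in.
Round up → use L = 14.5 in on each side.

L = 14.5 in on each side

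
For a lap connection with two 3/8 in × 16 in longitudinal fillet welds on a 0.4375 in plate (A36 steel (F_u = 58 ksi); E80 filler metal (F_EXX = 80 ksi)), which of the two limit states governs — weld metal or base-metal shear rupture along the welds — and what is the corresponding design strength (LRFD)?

φR_n ≈ 305 kip (weld metal governs)

t_e = 0.707 × 0.375 = 0.2651 in; L = 32 in.
Weld metal: φR_n = 0.75 × 0.6 × 80 × 0.2651 × 32 = 305.4 kip.
Base metal (shear rupture): φR_n = 0.75 × 0.6 × 58 × 0.4375 × 32 = 365.4 kip.
Governing: weld metal.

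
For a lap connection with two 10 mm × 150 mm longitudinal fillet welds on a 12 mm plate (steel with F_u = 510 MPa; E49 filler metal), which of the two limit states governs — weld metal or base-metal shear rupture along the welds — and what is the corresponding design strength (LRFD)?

E49XX → F_EXX = 490 MPa.
t_e = 0.707 × 10 = 7.07 mm; L = 300 mm.
Weld metal: φR_n = 0.75 × 0.6 × 490 × 7.07 × 300 × 10⁻³ = 467.7 kN.
Base metal (shear rupture): φR_n = 0.75 × 0.6 × 510 × 12 × 300 × 10⁻³ = 826.2 kN.
Governing: weld metal.

φR_n ≈ 468 kN (weld metal governs)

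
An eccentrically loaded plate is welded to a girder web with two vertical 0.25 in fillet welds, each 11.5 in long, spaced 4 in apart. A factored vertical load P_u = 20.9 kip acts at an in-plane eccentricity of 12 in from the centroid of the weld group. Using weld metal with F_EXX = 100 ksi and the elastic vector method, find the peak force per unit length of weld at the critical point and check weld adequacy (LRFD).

f_max ≈ 4.8 kip/in; adequate

Total weld length L_w = 23 in. Treat welds as unit-width lines.
Polar moment about centroid: J = 2[d³/12 + d(b/2)²] = 2[11.5³/12 + 11.5×2²] = 345.5 in³.
Direct shear f_v = P/L_w = 20.9 / 23 = 0.9087 kip/in (vertical).
Torsion M = P·e = 20.9 × 12 = 250.8 kip·in.
Critical point at (x, y) = (2, 5.75) from centroid. f_tx = M·y/J = 4.174 kip/in; f_ty = M·x/J = 1.452 kip/in.
Resultant f_max = √[f_tx² + (f_v + f_ty)²] = √[4.174² + (0.9087 + 1.452)²] = 4.795 kip/in.
Capacity per unit length: φr_n = 0.75 × 0.6 × 100 × (0.707 × 0.25) = 7.954 kip/in.
4.795 ≤ 7.954 → adequate.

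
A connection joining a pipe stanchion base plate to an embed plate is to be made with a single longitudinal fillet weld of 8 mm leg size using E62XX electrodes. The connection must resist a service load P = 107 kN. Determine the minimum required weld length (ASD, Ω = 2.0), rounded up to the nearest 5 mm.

L = 105 mm

E62XX → F_EXX = 620 MPa.
Throat t_e = 0.707 × 8 = 5.656 mm.
r_n/Ω = (0.6 × 620 × 5.656) / 2.0 = 1052 N/mm = 1.052 kN/mm.
L_req = P / (r_n/Ω) = 107 / 1.052 = 101.7 mm total.
Round up → use L = 105 mm.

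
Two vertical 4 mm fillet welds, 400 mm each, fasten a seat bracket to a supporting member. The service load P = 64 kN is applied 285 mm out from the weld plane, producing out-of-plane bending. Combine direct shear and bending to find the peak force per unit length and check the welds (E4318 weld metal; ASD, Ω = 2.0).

E43XX → F_EXX = 430 MPa.
L_w = 2 × 400 = 800 mm; section modulus (unit throat) S = 2 × L²/6 = 53330 mm².
Direct shear f_v = P/L_w = 64×10³/800 = 80 N/mm.
Moment M = P × e = 64×10³ × 285 = 18240000 N·mm; bending f_b = M/S = 342 N/mm.
f_max = √(f_v² + f_b²) = √(80² + 342²) = 351.2 N/mm.
r_n/Ω = (1/2.0) × 0.6 × 430 × (0.707 × 4) = 364.8 N/mm → adequate.

f_max ≈ 351 N/mm; adequate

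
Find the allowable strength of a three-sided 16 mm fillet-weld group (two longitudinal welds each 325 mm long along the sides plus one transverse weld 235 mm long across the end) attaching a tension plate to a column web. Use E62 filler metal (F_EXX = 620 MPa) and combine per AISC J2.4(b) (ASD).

t_e = 0.707 × 16 = 11.31 mm.
R_nwl = 0.6 × 620 × 11.31 × 650 × 10⁻³ = 2735 kN (longitudinal, 2 welds).
R_nwt = 0.6 × 620 × 11.31 × 235 × 10⁻³ = 988.9 kN (transverse, base value).
(i) R_nwl + R_nwt = 3724 kN; (ii) 0.85 R_nwl + 1.5 R_nwt = 3808 kN.
R_n = max = 3808 kN [governs: (ii)]; R_n/Ω = 1904 kN.

R_n/Ω ≈ 1900 kN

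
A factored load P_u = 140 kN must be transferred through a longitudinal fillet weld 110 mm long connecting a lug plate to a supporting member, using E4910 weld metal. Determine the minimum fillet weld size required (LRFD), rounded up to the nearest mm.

E49XX → F_EXX = 490 MPa.
Total weld length L = 110 mm.
Required throat t_e = P_u / (φ × 0.6 F_EXX × L) = 140 / (0.75 × 0.6 × 490 × 110 × 10⁻³) = 5.772 mm.
Required leg w = t_e / 0.707 = 8.164 mm → use 9 mm.

w = 9 mm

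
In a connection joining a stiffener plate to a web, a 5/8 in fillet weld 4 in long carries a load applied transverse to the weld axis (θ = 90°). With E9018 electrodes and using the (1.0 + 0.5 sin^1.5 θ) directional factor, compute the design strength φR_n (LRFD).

E90XX → F_EXX = 90 ksi.
t_e = 0.707 × 0.625 = 0.4419 in; A_we = 0.4419 × 4 = 1.767 in².
Directional factor: 1.0 + 0.5 sin^1.5(90°) = 1.5.
F_nw = 0.6 × 90 × 1.5 = 81 ksi.
φR_n = 0.75 × 81 × 1.767 = 107.4 kip.

φR_n ≈ 107 kip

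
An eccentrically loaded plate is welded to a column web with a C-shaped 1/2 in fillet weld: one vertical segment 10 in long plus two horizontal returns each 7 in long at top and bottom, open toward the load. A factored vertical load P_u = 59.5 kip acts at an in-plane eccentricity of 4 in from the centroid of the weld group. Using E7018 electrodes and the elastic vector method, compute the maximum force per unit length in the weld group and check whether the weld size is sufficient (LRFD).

E70XX → F_EXX = 70 ksi.
Total weld length L_w = 24 in. Treat welds as unit-width lines.
Centroid: x̄ = 2×7×3.5 / 24 = 2.042 in from the vertical weld.
Polar moment about centroid: J = I_x + I_y = [10³/12 + 2×7×5²] + [10×2.042² + 2(7³/12 + 7×1.458²)] = 562 in³.
Direct shear f_v = P/L_w = 59.5 / 24 = 2.479 kip/in (vertical).
Torsion M = P·e = 59.5 × 4 = 238 kip·in.
Critical point at (x, y) = (4.958, 5) from centroid. f_tx = M·y/J = 2.118 kip/in; f_ty = M·x/J = 2.1 kip/in.
Resultant f_max = √[f_tx² + (f_v + f_ty)²] = √[2.118² + (2.479 + 2.1)²] = 5.045 kip/in.
Capacity per unit length: φr_n = 0.75 × 0.6 × 70 × (0.707 × 0.5) = 11.14 kip/in.
5.045 ≤ 11.14 → adequate.

f_max ≈ 5.05 kip/in; adequate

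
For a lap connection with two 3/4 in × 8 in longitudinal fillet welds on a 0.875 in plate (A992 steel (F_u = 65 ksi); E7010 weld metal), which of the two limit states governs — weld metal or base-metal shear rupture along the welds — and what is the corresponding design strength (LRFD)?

φR_n ≈ 267 kips (weld metal governs)

E70XX → F_EXX = 70 ksi.
t_e = 0.707 × 0.75 = 0.5302 in; L = 16 in.
Weld metal: φR_n = 0.75 × 0.6 × 70 × 0.5302 × 16 = 267.2 kips.
Base metal (shear rupture): φR_n = 0.75 × 0.6 × 65 × 0.875 × 16 = 409.5 kips.
Governing: weld metal.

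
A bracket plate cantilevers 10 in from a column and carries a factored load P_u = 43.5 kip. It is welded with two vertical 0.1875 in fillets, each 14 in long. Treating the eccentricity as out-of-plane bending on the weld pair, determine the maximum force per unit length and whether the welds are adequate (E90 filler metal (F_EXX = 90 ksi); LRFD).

L_w = 2 × 14 = 28 in; section modulus (unit throat) S = 2 × L²/6 = 65.33 in².
Direct shear f_v = P/L_w = 43.5/28 = 1.554 kip/in.
Moment M = P × e = 43.5 × 10 = 435 kip·in; bending f_b = M/S = 6.658 kip/in.
f_max = √(f_v² + f_b²) = √(1.554² + 6.658²) = 6.837 kip/in.
φr_n = 0.75 × 0.6 × 90 × (0.707 × 0.1875) = 5.369 kip/in → NOT adequate.

f_max ≈ 6.84 kip/in; NOT adequate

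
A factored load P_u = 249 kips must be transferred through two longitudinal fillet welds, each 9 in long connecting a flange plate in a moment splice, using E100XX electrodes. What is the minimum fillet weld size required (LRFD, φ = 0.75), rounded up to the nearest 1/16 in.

w = 7/16 in

E100XX → F_EXX = 100 ksi.
Total weld length L = 18 in.
Required throat t_e = P_u / (φ × 0.6 F_EXX × L) = 249 / (0.75 × 0.6 × 100 × 18) = 0.3074 in.
Required leg w = t_e / 0.707 = 0.4348 in → use 7/16 in.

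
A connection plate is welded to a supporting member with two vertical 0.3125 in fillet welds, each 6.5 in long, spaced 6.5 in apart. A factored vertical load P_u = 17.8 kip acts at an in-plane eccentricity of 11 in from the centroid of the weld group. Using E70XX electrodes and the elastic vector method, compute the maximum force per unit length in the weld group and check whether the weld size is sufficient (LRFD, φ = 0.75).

f_max ≈ 5.96 kip/in; adequate

E70XX → F_EXX = 70 ksi.
Total weld length L_w = 13 in. Treat welds as unit-width lines.
Polar moment about centroid: J = 2[d³/12 + d(b/2)²] = 2[6.5³/12 + 6.5×3.25²] = 183.1 in³.
Direct shear f_v = P/L_w = 17.8 / 13 = 1.369 kip/in (vertical).
Torsion M = P·e = 17.8 × 11 = 195.8 kip·in.
Critical point at (x, y) = (3.25, 3.25) from centroid. f_tx = M·y/J = 3.476 kip/in; f_ty = M·x/J = 3.476 kip/in.
Resultant f_max = √[f_tx² + (f_v + f_ty)²] = √[3.476² + (1.369 + 3.476)²] = 5.963 kip/in.
Capacity per unit length: φr_n = 0.75 × 0.6 × 70 × (0.707 × 0.3125) = 6.96 kip/in.
5.963 ≤ 6.96 → adequate.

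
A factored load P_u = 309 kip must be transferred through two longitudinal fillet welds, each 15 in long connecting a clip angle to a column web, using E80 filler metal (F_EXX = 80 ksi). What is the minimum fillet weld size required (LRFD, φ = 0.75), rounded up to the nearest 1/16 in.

w = 7/16 in

Total weld length L = 30 in.
Required throat t_e = P_u / (φ × 0.6 F_EXX × L) = 309 / (0.75 × 0.6 × 80 × 30) = 0.2861 in.
Required leg w = t_e / 0.707 = 0.4047 in → use 7/16 in.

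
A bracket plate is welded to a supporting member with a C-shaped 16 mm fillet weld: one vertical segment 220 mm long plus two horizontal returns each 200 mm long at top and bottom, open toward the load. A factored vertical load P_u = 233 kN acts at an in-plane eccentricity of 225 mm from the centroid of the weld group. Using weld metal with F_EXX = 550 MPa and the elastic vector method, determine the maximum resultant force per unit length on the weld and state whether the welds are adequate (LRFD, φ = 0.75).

f_max ≈ 1390 N/mm; adequate

Total weld length L_w = 620 mm. Treat welds as unit-width lines.
Centroid: x̄ = 2×200×100 / 620 = 64.52 mm from the vertical weld.
Polar moment about centroid: J = I_x + I_y = [220³/12 + 2×200×110²] + [220×64.52² + 2(200³/12 + 200×35.48²)] = 8480000 mm³.
Direct shear f_v = P/L_w = 233×10³ / 620 = 375.8 N/mm (vertical).
Torsion M = P·e = 233×10³ × 225 = 52425000 N·mm.
Critical point at (x, y) = (135.5, 110) from centroid. f_tx = M·y/J = 680 N/mm; f_ty = M·x/J = 837.6 N/mm.
Resultant f_max = √[f_tx² + (f_v + f_ty)²] = √[680² + (375.8 + 837.6)²] = 1391 N/mm.
Capacity per unit length: φr_n = 0.75 × 0.6 × 550 × (0.707 × 16) = 2800 N/mm.
1391 ≤ 2800 → adequate.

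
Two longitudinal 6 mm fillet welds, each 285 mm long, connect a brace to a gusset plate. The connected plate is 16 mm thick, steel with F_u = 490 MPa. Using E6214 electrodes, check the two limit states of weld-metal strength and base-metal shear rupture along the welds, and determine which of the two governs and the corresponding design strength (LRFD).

φR_n ≈ 675 kN (weld metal governs)

E62XX → F_EXX = 620 MPa.
t_e = 0.707 × 6 = 4.242 mm; L = 570 mm.
Weld metal: φR_n = 0.75 × 0.6 × 620 × 4.242 × 570 × 10⁻³ = 674.6 kN.
Base metal (shear rupture): φR_n = 0.75 × 0.6 × 490 × 16 × 570 × 10⁻³ = 2011 kN.
Governing: weld metal.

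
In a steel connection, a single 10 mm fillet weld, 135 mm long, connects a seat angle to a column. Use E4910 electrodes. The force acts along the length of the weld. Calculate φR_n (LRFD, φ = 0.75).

φR_n ≈ 210 kN

E49XX → F_EXX = 490 MPa.
Effective throat t_e = 0.707 × 10 = 7.07 mm.
Total length L = 135 mm; A_we = 7.07 × 135 = 954.4 mm².
F_nw = 0.6 F_EXX = 0.6 × 490 = 294 MPa.
φR_n = 0.75 × 294 × 954.4 × 10⁻³ = 210.5 kN.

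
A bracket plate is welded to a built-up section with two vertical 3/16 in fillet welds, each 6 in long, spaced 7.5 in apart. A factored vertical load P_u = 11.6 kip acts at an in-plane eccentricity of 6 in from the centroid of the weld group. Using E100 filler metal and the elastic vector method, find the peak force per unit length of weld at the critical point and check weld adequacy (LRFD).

E100XX → F_EXX = 100 ksi.
Total weld length L_w = 12 in. Treat welds as unit-width lines.
Polar moment about centroid: J = 2[d³/12 + d(b/2)²] = 2[6³/12 + 6×3.75²] = 204.8 in³.
Direct shear f_v = P/L_w = 11.6 / 12 = 0.9667 kip/in (vertical).
Torsion M = P·e = 11.6 × 6 = 69.6 kip·in.
Critical point at (x, y) = (3.75, 3) from centroid. f_tx = M·y/J = 1.02 kip/in; f_ty = M·x/J = 1.275 kip/in.
Resultant f_max = √[f_tx² + (f_v + f_ty)²] = √[1.02² + (0.9667 + 1.275)²] = 2.462 kip/in.
Capacity per unit length: φr_n = 0.75 × 0.6 × 100 × (0.707 × 0.1875) = 5.965 kip/in.
2.462 ≤ 5.965 → adequate.

f_max ≈ 2.46 kip/in; adequate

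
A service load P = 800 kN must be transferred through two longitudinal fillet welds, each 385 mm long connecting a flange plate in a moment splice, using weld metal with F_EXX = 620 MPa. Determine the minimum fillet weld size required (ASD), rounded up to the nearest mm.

w = 8 mm

Total weld length L = 770 mm.
Required throat t_e = P × Ω / (0.6 F_EXX × L) = 800 × 2.0 / (0.6 × 620 × 770 × 10⁻³) = 5.586 mm.
Required leg w = t_e / 0.707 = 7.901 mm → use 8 mm.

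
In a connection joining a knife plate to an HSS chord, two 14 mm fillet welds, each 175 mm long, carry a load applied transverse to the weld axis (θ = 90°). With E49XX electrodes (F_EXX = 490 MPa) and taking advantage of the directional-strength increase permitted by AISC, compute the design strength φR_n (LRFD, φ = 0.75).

φR_n ≈ 1150 kN

t_e = 0.707 × 14 = 9.898 mm; A_we = 9.898 × 350 = 3464 mm².
Directional factor: 1.0 + 0.5 sin^1.5(90°) = 1.5.
F_nw = 0.6 × 490 × 1.5 = 441 MPa.
φR_n = 0.75 × 441 × 3464 × 10⁻³ = 1146 kN.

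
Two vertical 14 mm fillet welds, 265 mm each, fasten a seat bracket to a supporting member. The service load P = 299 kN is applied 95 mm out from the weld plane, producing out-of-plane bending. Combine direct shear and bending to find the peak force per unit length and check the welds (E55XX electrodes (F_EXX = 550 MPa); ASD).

f_max ≈ 1340 N/mm; adequate

L_w = 2 × 265 = 530 mm; section modulus (unit throat) S = 2 × L²/6 = 23410 mm².
Direct shear f_v = P/L_w = 299×10³/530 = 564.2 N/mm.
Moment M = P × e = 299×10³ × 95 = 28405000 N·mm; bending f_b = M/S = 1213 N/mm.
f_max = √(f_v² + f_b²) = √(564.2² + 1213²) = 1338 N/mm.
r_n/Ω = (1/2.0) × 0.6 × 550 × (0.707 × 14) = 1633 N/mm → adequate.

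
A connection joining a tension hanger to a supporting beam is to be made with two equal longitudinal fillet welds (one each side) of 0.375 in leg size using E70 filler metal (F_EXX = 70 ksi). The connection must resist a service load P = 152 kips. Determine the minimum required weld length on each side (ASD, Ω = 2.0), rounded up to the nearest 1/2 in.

Throat t_e = 0.707 × 0.375 = 0.2651 in.
r_n/Ω = (0.6 × 70 × 0.2651) / 2.0 = 5.568 kip/in.
L_req = P / (r_n/Ω) = 152 / 5.568 = 27.3 in total.
Per side: 27.3 / 2 = 13.65 in.
Round up → use L = 14 in on each side.

L = 14 in on each side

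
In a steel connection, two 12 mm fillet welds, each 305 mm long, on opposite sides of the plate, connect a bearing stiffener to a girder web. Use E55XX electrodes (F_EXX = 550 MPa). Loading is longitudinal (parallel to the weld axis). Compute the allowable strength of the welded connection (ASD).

Effective throat t_e = 0.707 × 12 = 8.484 mm.
Total length L = 610 mm; A_we = 8.484 × 610 = 5175 mm².
F_nw = 0.6 F_EXX = 0.6 × 550 = 330 MPa.
R_n = 330 × 5175 × 10⁻³ = 1708 kN; R_n/Ω = 1708/2.0 = 853.9 kN.

R_n/Ω ≈ 854 kN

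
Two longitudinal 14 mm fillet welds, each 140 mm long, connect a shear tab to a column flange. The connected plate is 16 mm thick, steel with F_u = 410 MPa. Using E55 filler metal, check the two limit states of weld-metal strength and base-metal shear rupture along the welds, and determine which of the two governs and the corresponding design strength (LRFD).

E55XX → F_EXX = 550 MPa.
t_e = 0.707 × 14 = 9.898 mm; L = 280 mm.
Weld metal: φR_n = 0.75 × 0.6 × 550 × 9.898 × 280 × 10⁻³ = 685.9 kN.
Base metal (shear rupture): φR_n = 0.75 × 0.6 × 410 × 16 × 280 × 10⁻³ = 826.6 kN.
Governing: weld metal.

φR_n ≈ 686 kN (weld metal governs)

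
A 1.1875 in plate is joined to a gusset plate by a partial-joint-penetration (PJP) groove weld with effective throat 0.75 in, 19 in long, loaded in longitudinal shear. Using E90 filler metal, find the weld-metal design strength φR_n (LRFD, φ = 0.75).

E90XX → F_EXX = 90 ksi.
Effective throat (given) t_e = 0.75 in.
A_we = 0.75 × 19 = 14.25 in².
F_nw = 0.6 F_EXX = 54 ksi.
φR_n = 0.75 × 54 × 14.25 = 577.1 kip.

φR_n ≈ 577 kip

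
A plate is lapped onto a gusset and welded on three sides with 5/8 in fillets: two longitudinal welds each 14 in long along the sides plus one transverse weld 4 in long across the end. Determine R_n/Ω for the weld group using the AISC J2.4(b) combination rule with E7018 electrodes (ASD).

E70XX → F_EXX = 70 ksi.
t_e = 0.707 × 0.625 = 0.4419 in.
R_nwl = 0.6 × 70 × 0.4419 × 28 = 519.6 kips (longitudinal, 2 welds).
R_nwt = 0.6 × 70 × 0.4419 × 4 = 74.23 kips (transverse, base value).
(i) R_nwl + R_nwt = 593.9 kips; (ii) 0.85 R_nwl + 1.5 R_nwt = 553.1 kips.
R_n = max = 593.9 kips [governs: (i)]; R_n/Ω = 296.9 kips.

R_n/Ω ≈ 297 kips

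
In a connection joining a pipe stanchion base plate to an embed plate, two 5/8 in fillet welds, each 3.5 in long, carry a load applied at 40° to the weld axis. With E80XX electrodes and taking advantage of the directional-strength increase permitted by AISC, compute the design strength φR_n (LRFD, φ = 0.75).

φR_n ≈ 140 kips

E80XX → F_EXX = 80 ksi.
t_e = 0.707 × 0.625 = 0.4419 in; A_we = 0.4419 × 7 = 3.093 in².
Directional factor: 1.0 + 0.5 sin^1.5(40°) = 1.258.
F_nw = 0.6 × 80 × 1.258 = 60.37 ksi.
φR_n = 0.75 × 60.37 × 3.093 = 140 kips.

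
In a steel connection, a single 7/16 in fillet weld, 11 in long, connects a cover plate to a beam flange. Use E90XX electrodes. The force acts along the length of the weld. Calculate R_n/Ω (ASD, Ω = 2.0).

R_n/Ω ≈ 91.9 kip

E90XX → F_EXX = 90 ksi.
Effective throat t_e = 0.707 × 0.4375 = 0.3093 in.
Total length L = 11 in; A_we = 0.3093 × 11 = 3.402 in².
F_nw = 0.6 F_EXX = 0.6 × 90 = 54 ksi.
R_n = 54 × 3.402 = 183.7 kip; R_n/Ω = 183.7/2.0 = 91.87 kip.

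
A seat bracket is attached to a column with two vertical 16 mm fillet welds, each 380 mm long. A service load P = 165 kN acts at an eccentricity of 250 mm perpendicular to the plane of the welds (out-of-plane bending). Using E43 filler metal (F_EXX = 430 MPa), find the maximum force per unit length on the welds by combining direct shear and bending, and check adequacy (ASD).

L_w = 2 × 380 = 760 mm; section modulus (unit throat) S = 2 × L²/6 = 48130 mm².
Direct shear f_v = P/L_w = 165×10³/760 = 217.1 N/mm.
Moment M = P × e = 165×10³ × 250 = 41250000 N·mm; bending f_b = M/S = 857 N/mm.
f_max = √(f_v² + f_b²) = √(217.1² + 857²) = 884.1 N/mm.
r_n/Ω = (1/2.0) × 0.6 × 430 × (0.707 × 16) = 1459 N/mm → adequate.

f_max ≈ 884 N/mm; adequate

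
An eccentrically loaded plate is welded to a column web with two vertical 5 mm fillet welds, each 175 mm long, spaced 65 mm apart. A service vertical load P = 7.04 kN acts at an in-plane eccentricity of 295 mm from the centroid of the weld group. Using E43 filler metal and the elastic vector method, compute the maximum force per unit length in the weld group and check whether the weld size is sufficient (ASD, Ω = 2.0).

f_max ≈ 162 N/mm; adequate

E43XX → F_EXX = 430 MPa.
Total weld length L_w = 350 mm. Treat welds as unit-width lines.
Polar moment about centroid: J = 2[d³/12 + d(b/2)²] = 2[175³/12 + 175×32.5²] = 1263000 mm³.
Direct shear f_v = P/L_w = 7.04×10³ / 350 = 20.11 N/mm (vertical).
Torsion M = P·e = 7.04×10³ × 295 = 2076800 N·mm.
Critical point at (x, y) = (32.5, 87.5) from centroid. f_tx = M·y/J = 143.9 N/mm; f_ty = M·x/J = 53.44 N/mm.
Resultant f_max = √[f_tx² + (f_v + f_ty)²] = √[143.9² + (20.11 + 53.44)²] = 161.6 N/mm.
Capacity per unit length: r_n/Ω = (1/2.0) × 0.6 × 430 × (0.707 × 5) = 456 N/mm.
161.6 ≤ 456 → adequate.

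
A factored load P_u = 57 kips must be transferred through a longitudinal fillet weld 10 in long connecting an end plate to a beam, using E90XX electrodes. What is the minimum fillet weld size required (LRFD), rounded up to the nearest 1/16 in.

E90XX → F_EXX = 90 ksi.
Total weld length L = 10 in.
Required throat t_e = P_u / (φ × 0.6 F_EXX × L) = 57 / (0.75 × 0.6 × 90 × 10) = 0.1407 in.
Required leg w = t_e / 0.707 = 0.1991 in → use 1/4 in.

w = 1/4 in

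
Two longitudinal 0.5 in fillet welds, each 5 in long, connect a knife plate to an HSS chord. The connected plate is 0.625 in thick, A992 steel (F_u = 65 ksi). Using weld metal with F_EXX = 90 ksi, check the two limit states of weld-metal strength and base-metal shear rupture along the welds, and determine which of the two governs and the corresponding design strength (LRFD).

φR_n ≈ 143 kip (weld metal governs)

t_e = 0.707 × 0.5 = 0.3535 in; L = 10 in.
Weld metal: φR_n = 0.75 × 0.6 × 90 × 0.3535 × 10 = 143.2 kip.
Base metal (shear rupture): φR_n = 0.75 × 0.6 × 65 × 0.625 × 10 = 182.8 kip.
Governing: weld metal.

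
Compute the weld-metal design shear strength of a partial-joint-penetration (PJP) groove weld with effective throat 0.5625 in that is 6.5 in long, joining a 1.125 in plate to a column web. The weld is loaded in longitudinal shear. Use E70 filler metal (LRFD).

φR_n ≈ 115 kips

E70XX → F_EXX = 70 ksi.
Effective throat (given) t_e = 0.5625 in.
A_we = 0.5625 × 6.5 = 3.656 in².
F_nw = 0.6 F_EXX = 42 ksi.
φR_n = 0.75 × 42 × 3.656 = 115.2 kips.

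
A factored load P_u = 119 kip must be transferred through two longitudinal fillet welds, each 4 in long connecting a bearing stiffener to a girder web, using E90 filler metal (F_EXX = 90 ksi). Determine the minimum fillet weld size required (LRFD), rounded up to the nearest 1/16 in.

w = 9/16 in

Total weld length L = 8 in.
Required throat t_e = P_u / (φ × 0.6 F_EXX × L) = 119 / (0.75 × 0.6 × 90 × 8) = 0.3673 in.
Required leg w = t_e / 0.707 = 0.5195 in → use 9/16 in.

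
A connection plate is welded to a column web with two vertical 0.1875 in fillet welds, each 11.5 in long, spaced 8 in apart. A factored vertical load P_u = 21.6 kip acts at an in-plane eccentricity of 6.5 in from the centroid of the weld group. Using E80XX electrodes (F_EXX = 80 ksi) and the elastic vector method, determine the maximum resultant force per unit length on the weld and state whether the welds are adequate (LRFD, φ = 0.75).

f_max ≈ 2.25 kip/in; adequate

Total weld length L_w = 23 in. Treat welds as unit-width lines.
Polar moment about centroid: J = 2[d³/12 + d(b/2)²] = 2[11.5³/12 + 11.5×4²] = 621.5 in³.
Direct shear f_v = P/L_w = 21.6 / 23 = 0.9391 kip/in (vertical).
Torsion M = P·e = 21.6 × 6.5 = 140.4 kip·in.
Critical point at (x, y) = (4, 5.75) from centroid. f_tx = M·y/J = 1.299 kip/in; f_ty = M·x/J = 0.9037 kip/in.
Resultant f_max = √[f_tx² + (f_v + f_ty)²] = √[1.299² + (0.9391 + 0.9037)²] = 2.255 kip/in.
Capacity per unit length: φr_n = 0.75 × 0.6 × 80 × (0.707 × 0.1875) = 4.772 kip/in.
2.255 ≤ 4.772 → adequate.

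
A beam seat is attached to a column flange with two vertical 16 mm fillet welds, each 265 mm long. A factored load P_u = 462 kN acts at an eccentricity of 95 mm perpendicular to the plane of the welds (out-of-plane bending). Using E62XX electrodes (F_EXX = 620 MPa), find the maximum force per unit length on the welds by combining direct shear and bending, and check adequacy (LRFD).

f_max ≈ 2070 N/mm; adequate

L_w = 2 × 265 = 530 mm; section modulus (unit throat) S = 2 × L²/6 = 23410 mm².
Direct shear f_v = P/L_w = 462×10³/530 = 871.7 N/mm.
Moment M = P × e = 462×10³ × 95 = 43890000 N·mm; bending f_b = M/S = 1875 N/mm.
f_max = √(f_v² + f_b²) = √(871.7² + 1875²) = 2068 N/mm.
φr_n = 0.75 × 0.6 × 620 × (0.707 × 16) = 3156 N/mm → adequate.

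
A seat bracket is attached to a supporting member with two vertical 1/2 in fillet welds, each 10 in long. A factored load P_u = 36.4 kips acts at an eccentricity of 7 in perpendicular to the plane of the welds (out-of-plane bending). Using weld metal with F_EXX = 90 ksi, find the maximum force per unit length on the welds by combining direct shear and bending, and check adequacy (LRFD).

L_w = 2 × 10 = 20 in; section modulus (unit throat) S = 2 × L²/6 = 33.33 in².
Direct shear f_v = P/L_w = 36.4/20 = 1.82 kip/in.
Moment M = P × e = 36.4 × 7 = 254.8 kip·in; bending f_b = M/S = 7.644 kip/in.
f_max = √(f_v² + f_b²) = √(1.82² + 7.644²) = 7.858 kip/in.
φr_n = 0.75 × 0.6 × 90 × (0.707 × 0.5) = 14.32 kip/in → adequate.

f_max ≈ 7.86 kip/in; adequate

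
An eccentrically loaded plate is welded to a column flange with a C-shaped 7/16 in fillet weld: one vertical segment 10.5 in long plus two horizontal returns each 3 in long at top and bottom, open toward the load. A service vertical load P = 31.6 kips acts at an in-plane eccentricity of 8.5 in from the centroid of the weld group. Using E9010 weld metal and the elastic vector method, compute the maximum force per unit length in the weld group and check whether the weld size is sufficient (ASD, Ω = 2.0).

f_max ≈ 6.7 kip/in; adequate

E90XX → F_EXX = 90 ksi.
Total weld length L_w = 16.5 in. Treat welds as unit-width lines.
Centroid: x̄ = 2×3×1.5 / 16.5 = 0.5455 in from the vertical weld.
Polar moment about centroid: J = I_x + I_y = [10.5³/12 + 2×3×5.25²] + [10.5×0.5455² + 2(3³/12 + 3×0.9545²)] = 274.9 in³.
Direct shear f_v = P/L_w = 31.6 / 16.5 = 1.915 kip/in (vertical).
Torsion M = P·e = 31.6 × 8.5 = 268.6 kip·in.
Critical point at (x, y) = (2.455, 5.25) from centroid. f_tx = M·y/J = 5.129 kip/in; f_ty = M·x/J = 2.398 kip/in.
Resultant f_max = √[f_tx² + (f_v + f_ty)²] = √[5.129² + (1.915 + 2.398)²] = 6.702 kip/in.
Capacity per unit length: r_n/Ω = (1/2.0) × 0.6 × 90 × (0.707 × 0.4375) = 8.351 kip/in.
6.702 ≤ 8.351 → adequate.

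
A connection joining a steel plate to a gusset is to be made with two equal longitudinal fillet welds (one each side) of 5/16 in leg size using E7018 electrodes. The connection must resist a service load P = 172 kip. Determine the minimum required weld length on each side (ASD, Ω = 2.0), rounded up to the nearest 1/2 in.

L = 19 in on each side

E70XX → F_EXX = 70 ksi.
Throat t_e = 0.707 × 0.3125 = 0.2209 in.
r_n/Ω = (0.6 × 70 × 0.2209) / 2.0 = 4.64 kip/in.
L_req = P / (r_n/Ω) = 172 / 4.64 = 37.07 in total.
Per side: 37.07 / 2 = 18.54 in.
Round up → use L = 19 in on each side.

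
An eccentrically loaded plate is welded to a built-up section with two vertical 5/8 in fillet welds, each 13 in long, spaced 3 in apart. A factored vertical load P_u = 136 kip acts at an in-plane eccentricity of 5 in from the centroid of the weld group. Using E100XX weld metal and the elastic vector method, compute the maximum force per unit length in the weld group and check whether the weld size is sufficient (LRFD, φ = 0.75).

f_max ≈ 12.9 kip/in; adequate

E100XX → F_EXX = 100 ksi.
Total weld length L_w = 26 in. Treat welds as unit-width lines.
Polar moment about centroid: J = 2[d³/12 + d(b/2)²] = 2[13³/12 + 13×1.5²] = 424.7 in³.
Direct shear f_v = P/L_w = 136 / 26 = 5.231 kip/in (vertical).
Torsion M = P·e = 136 × 5 = 680 kip·in.
Critical point at (x, y) = (1.5, 6.5) from centroid. f_tx = M·y/J = 10.41 kip/in; f_ty = M·x/J = 2.402 kip/in.
Resultant f_max = √[f_tx² + (f_v + f_ty)²] = √[10.41² + (5.231 + 2.402)²] = 12.91 kip/in.
Capacity per unit length: φr_n = 0.75 × 0.6 × 100 × (0.707 × 0.625) = 19.88 kip/in.
12.91 ≤ 19.88 → adequate.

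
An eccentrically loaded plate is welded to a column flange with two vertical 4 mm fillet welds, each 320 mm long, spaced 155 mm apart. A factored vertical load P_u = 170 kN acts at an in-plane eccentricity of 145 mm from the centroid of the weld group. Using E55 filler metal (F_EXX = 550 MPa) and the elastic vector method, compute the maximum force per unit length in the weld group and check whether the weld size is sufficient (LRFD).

f_max ≈ 634 N/mm; adequate

Total weld length L_w = 640 mm. Treat welds as unit-width lines.
Polar moment about centroid: J = 2[d³/12 + d(b/2)²] = 2[320³/12 + 320×77.5²] = 9305000 mm³.
Direct shear f_v = P/L_w = 170×10³ / 640 = 265.6 N/mm (vertical).
Torsion M = P·e = 170×10³ × 145 = 24650000 N·mm.
Critical point at (x, y) = (77.5, 160) from centroid. f_tx = M·y/J = 423.8 N/mm; f_ty = M·x/J = 205.3 N/mm.
Resultant f_max = √[f_tx² + (f_v + f_ty)²] = √[423.8² + (265.6 + 205.3)²] = 633.6 N/mm.
Capacity per unit length: φr_n = 0.75 × 0.6 × 550 × (0.707 × 4) = 699.9 N/mm.
633.6 ≤ 699.9 → adequate.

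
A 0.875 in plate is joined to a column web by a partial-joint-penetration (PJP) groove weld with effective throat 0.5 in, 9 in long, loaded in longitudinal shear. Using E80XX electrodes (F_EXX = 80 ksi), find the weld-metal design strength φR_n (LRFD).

Effective throat (given) t_e = 0.5 in.
A_we = 0.5 × 9 = 4.5 in².
F_nw = 0.6 F_EXX = 48 ksi.
φR_n = 0.75 × 48 × 4.5 = 162 kip.

φR_n ≈ 162 kip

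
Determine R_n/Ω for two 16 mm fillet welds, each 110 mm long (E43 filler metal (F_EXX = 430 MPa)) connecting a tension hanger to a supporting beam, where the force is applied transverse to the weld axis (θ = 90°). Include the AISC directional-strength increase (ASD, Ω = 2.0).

t_e = 0.707 × 16 = 11.31 mm; A_we = 11.31 × 220 = 2489 mm².
Directional factor: 1.0 + 0.5 sin^1.5(90°) = 1.5.
F_nw = 0.6 × 430 × 1.5 = 387 MPa.
R_n/Ω = (387 × 2489) / 2.0 × 10⁻³ = 481.6 kN.

R_n/Ω ≈ 482 kN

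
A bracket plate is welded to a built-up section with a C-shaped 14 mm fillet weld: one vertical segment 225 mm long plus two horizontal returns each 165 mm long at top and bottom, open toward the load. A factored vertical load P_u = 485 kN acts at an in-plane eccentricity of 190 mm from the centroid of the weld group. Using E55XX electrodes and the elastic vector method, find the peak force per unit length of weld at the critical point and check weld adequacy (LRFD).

f_max ≈ 2890 N/mm; NOT adequate

E55XX → F_EXX = 550 MPa.
Total weld length L_w = 555 mm. Treat welds as unit-width lines.
Centroid: x̄ = 2×165×82.5 / 555 = 49.05 mm from the vertical weld.
Polar moment about centroid: J = I_x + I_y = [225³/12 + 2×165×112.5²] + [225×49.05² + 2(165³/12 + 165×33.45²)] = 6785000 mm³.
Direct shear f_v = P/L_w = 485×10³ / 555 = 873.9 N/mm (vertical).
Torsion M = P·e = 485×10³ × 190 = 92150000 N·mm.
Critical point at (x, y) = (115.9, 112.5) from centroid. f_tx = M·y/J = 1528 N/mm; f_ty = M·x/J = 1575 N/mm.
Resultant f_max = √[f_tx² + (f_v + f_ty)²] = √[1528² + (873.9 + 1575)²] = 2886 N/mm.
Capacity per unit length: φr_n = 0.75 × 0.6 × 550 × (0.707 × 14) = 2450 N/mm.
2886 > 2450 → NOT adequate.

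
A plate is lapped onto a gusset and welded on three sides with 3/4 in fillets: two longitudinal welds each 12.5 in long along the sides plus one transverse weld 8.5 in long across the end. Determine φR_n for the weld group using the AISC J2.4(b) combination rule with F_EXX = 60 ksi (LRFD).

t_e = 0.707 × 0.75 = 0.5302 in.
R_nwl = 0.6 × 60 × 0.5302 × 25 = 477.2 kip (longitudinal, 2 welds).
R_nwt = 0.6 × 60 × 0.5302 × 8.5 = 162.3 kip (transverse, base value).
(i) R_nwl + R_nwt = 639.5 kip; (ii) 0.85 R_nwl + 1.5 R_nwt = 649 kip.
R_n = max = 649 kip [governs: (ii)]; φR_n = 486.8 kip.

φR_n ≈ 487 kip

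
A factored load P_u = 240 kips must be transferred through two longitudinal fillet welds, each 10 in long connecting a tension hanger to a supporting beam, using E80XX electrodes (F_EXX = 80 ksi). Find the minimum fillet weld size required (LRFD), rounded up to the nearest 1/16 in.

w = 1/2 in

Total weld length L = 20 in.
Required throat t_e = P_u / (φ × 0.6 F_EXX × L) = 240 / (0.75 × 0.6 × 80 × 20) = 0.3333 in.
Required leg w = t_e / 0.707 = 0.4715 in → use 1/2 in.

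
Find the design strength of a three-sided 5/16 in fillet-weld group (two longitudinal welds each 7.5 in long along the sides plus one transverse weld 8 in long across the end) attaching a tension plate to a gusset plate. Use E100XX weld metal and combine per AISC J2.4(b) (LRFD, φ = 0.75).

E100XX → F_EXX = 100 ksi.
t_e = 0.707 × 0.3125 = 0.2209 in.
R_nwl = 0.6 × 100 × 0.2209 × 15 = 198.8 kips (longitudinal, 2 welds).
R_nwt = 0.6 × 100 × 0.2209 × 8 = 106 kips (transverse, base value).
(i) R_nwl + R_nwt = 304.9 kips; (ii) 0.85 R_nwl + 1.5 R_nwt = 328.1 kips.
R_n = max = 328.1 kips [governs: (ii)]; φR_n = 246.1 kips.

φR_n ≈ 246 kips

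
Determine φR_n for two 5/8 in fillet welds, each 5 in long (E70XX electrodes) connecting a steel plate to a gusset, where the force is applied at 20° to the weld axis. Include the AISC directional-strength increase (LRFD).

E70XX → F_EXX = 70 ksi.
t_e = 0.707 × 0.625 = 0.4419 in; A_we = 0.4419 × 10 = 4.419 in².
Directional factor: 1.0 + 0.5 sin^1.5(20°) = 1.1.
F_nw = 0.6 × 70 × 1.1 = 46.2 ksi.
φR_n = 0.75 × 46.2 × 4.419 = 153.1 kip.

φR_n ≈ 153 kip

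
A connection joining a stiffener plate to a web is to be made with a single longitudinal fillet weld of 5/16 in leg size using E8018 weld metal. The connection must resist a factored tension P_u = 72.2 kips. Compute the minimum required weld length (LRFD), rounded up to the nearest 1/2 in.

E80XX → F_EXX = 80 ksi.
Throat t_e = 0.707 × 0.3125 = 0.2209 in.
φr_n = 0.75 × 0.6 × 80 × 0.2209 = 7.954 kips/in.
L_req = P_u / φr_n = 72.2 / 7.954 = 9.077 in total.
Round up → use L = 9.5 in.

L = 9.5 in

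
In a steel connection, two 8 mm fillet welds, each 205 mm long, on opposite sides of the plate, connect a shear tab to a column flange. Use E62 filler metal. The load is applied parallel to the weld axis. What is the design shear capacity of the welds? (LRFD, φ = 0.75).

E62XX → F_EXX = 620 MPa.
Effective throat t_e = 0.707 × 8 = 5.656 mm.
Total length L = 410 mm; A_we = 5.656 × 410 = 2319 mm².
F_nw = 0.6 F_EXX = 0.6 × 620 = 372 MPa.
φR_n = 0.75 × 372 × 2319 × 10⁻³ = 647 kN.

φR_n ≈ 647 kN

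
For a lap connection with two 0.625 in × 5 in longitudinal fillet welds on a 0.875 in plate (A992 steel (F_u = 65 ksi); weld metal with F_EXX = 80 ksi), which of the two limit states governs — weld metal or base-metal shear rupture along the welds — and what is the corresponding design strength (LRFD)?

t_e = 0.707 × 0.625 = 0.4419 in; L = 10 in.
Weld metal: φR_n = 0.75 × 0.6 × 80 × 0.4419 × 10 = 159.1 kips.
Base metal (shear rupture): φR_n = 0.75 × 0.6 × 65 × 0.875 × 10 = 255.9 kips.
Governing: weld metal.

φR_n ≈ 159 kips (weld metal governs)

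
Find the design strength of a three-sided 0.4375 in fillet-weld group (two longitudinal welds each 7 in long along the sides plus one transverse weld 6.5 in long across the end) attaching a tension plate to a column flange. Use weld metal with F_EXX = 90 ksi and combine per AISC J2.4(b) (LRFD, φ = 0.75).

φR_n ≈ 271 kips

t_e = 0.707 × 0.4375 = 0.3093 in.
R_nwl = 0.6 × 90 × 0.3093 × 14 = 233.8 kips (longitudinal, 2 welds).
R_nwt = 0.6 × 90 × 0.3093 × 6.5 = 108.6 kips (transverse, base value).
(i) R_nwl + R_nwt = 342.4 kips; (ii) 0.85 R_nwl + 1.5 R_nwt = 361.6 kips.
R_n = max = 361.6 kips [governs: (ii)]; φR_n = 271.2 kips.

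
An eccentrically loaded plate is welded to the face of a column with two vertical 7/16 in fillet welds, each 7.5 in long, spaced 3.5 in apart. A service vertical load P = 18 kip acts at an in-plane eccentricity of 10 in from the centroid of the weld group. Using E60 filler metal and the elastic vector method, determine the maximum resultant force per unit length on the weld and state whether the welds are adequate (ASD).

E60XX → F_EXX = 60 ksi.
Total weld length L_w = 15 in. Treat welds as unit-width lines.
Polar moment about centroid: J = 2[d³/12 + d(b/2)²] = 2[7.5³/12 + 7.5×1.75²] = 116.2 in³.
Direct shear f_v = P/L_w = 18 / 15 = 1.2 kip/in (vertical).
Torsion M = P·e = 18 × 10 = 180 kip·in.
Critical point at (x, y) = (1.75, 3.75) from centroid. f_tx = M·y/J = 5.806 kip/in; f_ty = M·x/J = 2.71 kip/in.
Resultant f_max = √[f_tx² + (f_v + f_ty)²] = √[5.806² + (1.2 + 2.71)²] = 7 kip/in.
Capacity per unit length: r_n/Ω = (1/2.0) × 0.6 × 60 × (0.707 × 0.4375) = 5.568 kip/in.
7 > 5.568 → NOT adequate.

f_max ≈ 7 kip/in; NOT adequate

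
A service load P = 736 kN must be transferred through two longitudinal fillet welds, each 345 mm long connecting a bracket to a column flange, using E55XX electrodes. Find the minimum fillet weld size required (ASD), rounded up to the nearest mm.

w = 10 mm

E55XX → F_EXX = 550 MPa.
Total weld length L = 690 mm.
Required throat t_e = P × Ω / (0.6 F_EXX × L) = 736 × 2.0 / (0.6 × 550 × 690 × 10⁻³) = 6.465 mm.
Required leg w = t_e / 0.707 = 9.144 mm → use 10 mm.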